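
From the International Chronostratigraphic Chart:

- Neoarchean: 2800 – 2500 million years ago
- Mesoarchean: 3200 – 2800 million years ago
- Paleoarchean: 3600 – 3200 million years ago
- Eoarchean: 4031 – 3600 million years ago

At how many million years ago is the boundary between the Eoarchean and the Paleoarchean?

3600 million years ago

The Eoarchean ends and the Paleoarchean begins at 3600 million years ago.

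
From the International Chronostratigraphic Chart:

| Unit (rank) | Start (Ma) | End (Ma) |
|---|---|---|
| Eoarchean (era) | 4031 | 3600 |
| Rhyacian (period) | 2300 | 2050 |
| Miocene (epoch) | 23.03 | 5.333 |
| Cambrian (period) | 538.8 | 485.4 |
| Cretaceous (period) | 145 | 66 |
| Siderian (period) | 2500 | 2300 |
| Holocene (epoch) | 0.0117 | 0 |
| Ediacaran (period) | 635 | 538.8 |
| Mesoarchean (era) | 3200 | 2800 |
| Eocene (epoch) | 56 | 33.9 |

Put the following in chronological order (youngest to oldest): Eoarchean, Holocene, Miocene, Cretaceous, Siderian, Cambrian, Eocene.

The oldest of these is Eoarchean (starts 4031 Ma) and the youngest is Holocene (ends 0 Ma).
In between, by decreasing start age: Siderian (2500), Cambrian (538.8), Cretaceous (145), Eocene (56), Miocene (23.03).
Listing youngest first means reversing that sequence.

Holocene, Miocene, Eocene, Cretaceous, Cambrian, Siderian, Eoarchean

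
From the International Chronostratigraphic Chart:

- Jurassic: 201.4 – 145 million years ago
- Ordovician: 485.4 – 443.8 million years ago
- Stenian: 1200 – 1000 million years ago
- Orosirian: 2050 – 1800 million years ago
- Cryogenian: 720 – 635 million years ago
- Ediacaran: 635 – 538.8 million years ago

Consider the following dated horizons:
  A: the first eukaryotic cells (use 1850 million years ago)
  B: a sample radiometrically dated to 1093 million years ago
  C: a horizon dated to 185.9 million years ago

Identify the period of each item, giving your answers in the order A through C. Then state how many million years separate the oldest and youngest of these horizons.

Match each age against the start–end ranges in the excerpt: A = 1850 Ma → Orosirian (2050–1800); B = 1093 Ma → Stenian (1200–1000); C = 185.9 Ma → Jurassic (201.4–145).
The largest age is 1850 Ma and the smallest is 185.9 Ma; their difference is 1664.1 Myr.

A — Orosirian; B — Stenian; C — Jurassic; span 1664.1 million years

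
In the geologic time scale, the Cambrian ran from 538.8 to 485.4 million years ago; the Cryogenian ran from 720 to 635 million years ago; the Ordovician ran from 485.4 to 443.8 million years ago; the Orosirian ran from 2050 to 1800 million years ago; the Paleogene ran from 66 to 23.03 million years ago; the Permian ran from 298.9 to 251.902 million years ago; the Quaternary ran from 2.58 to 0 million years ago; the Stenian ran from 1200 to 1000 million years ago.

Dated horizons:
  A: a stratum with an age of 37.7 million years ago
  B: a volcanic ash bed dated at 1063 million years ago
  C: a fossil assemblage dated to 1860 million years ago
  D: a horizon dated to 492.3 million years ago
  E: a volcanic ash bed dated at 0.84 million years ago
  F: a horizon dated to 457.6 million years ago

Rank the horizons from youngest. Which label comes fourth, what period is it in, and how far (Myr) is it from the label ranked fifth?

D, in the Cambrian; 570.7 million years to B

Sorted youngest-first by Ma: E (0.84), A (37.7), F (457.6), D (492.3), B (1063), C (1860).
The fourth youngest is D at 492.3 Ma, which lies in 538.8–485.4 Ma: the Cambrian.
The fifth youngest is B at 1063 Ma; separation = |492.3 − 1063| = 570.7 Myr.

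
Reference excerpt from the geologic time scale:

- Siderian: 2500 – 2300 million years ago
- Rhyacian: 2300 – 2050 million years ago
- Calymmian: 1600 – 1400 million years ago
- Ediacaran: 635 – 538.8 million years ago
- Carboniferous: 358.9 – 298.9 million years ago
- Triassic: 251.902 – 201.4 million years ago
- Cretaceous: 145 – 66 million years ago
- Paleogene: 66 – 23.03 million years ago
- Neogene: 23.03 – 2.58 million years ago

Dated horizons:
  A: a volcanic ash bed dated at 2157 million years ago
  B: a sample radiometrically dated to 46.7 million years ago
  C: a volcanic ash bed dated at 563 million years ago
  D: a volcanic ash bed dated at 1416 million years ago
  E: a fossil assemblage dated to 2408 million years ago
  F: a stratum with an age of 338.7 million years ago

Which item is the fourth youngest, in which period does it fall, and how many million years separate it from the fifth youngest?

D, in the Calymmian; 741 million years to A

Sorted youngest-first by Ma: B (46.7), F (338.7), C (563), D (1416), A (2157), E (2408).
The fourth youngest is D at 1416 Ma, which lies in 1600–1400 Ma: the Calymmian.
The fifth youngest is A at 2157 Ma; separation = |1416 − 2157| = 741 Myr.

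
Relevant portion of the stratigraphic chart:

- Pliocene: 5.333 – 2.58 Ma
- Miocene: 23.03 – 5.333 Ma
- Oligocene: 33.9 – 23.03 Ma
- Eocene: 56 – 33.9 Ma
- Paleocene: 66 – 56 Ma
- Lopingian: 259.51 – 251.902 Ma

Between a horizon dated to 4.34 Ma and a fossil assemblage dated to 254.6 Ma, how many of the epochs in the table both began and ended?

4

The older date is 254.6 Ma and the younger is 4.34 Ma.
Epochs with start < 254.6 and end > 4.34 Ma: Paleocene (66–56), Eocene (56–33.9), Oligocene (33.9–23.03), Miocene (23.03–5.333).
That is 4 complete epochs.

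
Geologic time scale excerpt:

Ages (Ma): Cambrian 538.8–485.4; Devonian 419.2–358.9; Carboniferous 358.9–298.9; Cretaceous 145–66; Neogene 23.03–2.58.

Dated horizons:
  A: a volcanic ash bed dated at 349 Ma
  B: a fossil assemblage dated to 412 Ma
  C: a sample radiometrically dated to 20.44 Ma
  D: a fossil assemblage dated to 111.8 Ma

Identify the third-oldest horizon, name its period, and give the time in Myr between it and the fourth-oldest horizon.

D, in the Cretaceous; 91.36 million years to C

Larger Ma means older, so oldest first: B 412 > A 349 > D 111.8 > C 20.44.
Counting 3 along gives D (111.8 Ma); the excerpt puts that inside the Cretaceous, 145–66 Ma.
Next in line is C (20.44 Ma), and 111.8 − 20.44 = 91.36 Myr.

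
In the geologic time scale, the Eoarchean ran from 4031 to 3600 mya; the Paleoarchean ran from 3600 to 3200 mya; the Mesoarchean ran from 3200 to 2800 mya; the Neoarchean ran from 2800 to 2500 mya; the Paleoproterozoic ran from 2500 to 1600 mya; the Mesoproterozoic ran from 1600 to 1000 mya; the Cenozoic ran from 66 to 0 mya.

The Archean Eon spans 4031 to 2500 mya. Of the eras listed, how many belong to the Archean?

4

Eras inside 4031–2500 Ma: Eoarchean, Paleoarchean, Mesoarchean, Neoarchean — 4 in total.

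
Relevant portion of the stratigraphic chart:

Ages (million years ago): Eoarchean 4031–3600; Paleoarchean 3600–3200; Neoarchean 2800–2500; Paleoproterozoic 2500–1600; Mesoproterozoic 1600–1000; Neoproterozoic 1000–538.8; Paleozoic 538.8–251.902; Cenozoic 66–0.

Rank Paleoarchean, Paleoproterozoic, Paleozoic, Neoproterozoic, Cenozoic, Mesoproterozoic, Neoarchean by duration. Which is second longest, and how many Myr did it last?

Durations: Paleoarchean 400; Paleoproterozoic 900; Paleozoic 286.898; Neoproterozoic 461.2; Cenozoic 66; Mesoproterozoic 600; Neoarchean 300 Myr.
Sorted longest-first: Paleoproterozoic (900), Mesoproterozoic (600), Neoproterozoic (461.2), Paleoarchean (400), Neoarchean (300), Paleozoic (286.898), Cenozoic (66).
The second longest is Mesoproterozoic at 600 Myr.

Mesoproterozoic, 600 million years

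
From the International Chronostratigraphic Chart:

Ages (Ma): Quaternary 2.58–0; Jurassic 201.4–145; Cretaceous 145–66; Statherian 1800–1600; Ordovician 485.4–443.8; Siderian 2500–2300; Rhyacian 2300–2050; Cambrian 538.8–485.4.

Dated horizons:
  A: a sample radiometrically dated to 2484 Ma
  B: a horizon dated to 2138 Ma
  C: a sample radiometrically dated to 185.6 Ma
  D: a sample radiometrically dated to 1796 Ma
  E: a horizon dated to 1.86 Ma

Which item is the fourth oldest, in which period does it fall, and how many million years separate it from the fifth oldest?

C, in the Jurassic; 183.74 million years to E

Sorted oldest-first by Ma: A (2484), B (2138), D (1796), C (185.6), E (1.86).
The fourth oldest is C at 185.6 Ma, which lies in 201.4–145 Ma: the Jurassic.
The fifth oldest is E at 1.86 Ma; separation = |185.6 − 1.86| = 183.74 Myr.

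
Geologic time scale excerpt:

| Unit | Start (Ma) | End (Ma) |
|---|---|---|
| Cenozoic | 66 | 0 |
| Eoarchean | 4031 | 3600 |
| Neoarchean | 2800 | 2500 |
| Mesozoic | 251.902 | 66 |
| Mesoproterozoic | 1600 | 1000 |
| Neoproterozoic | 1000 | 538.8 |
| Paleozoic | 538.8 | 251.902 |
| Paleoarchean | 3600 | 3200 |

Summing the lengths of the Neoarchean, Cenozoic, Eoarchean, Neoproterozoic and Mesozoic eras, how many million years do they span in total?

1444.102 million years

Duration is start − end for each: (2800 − 2500) + (66 − 0) + (4031 − 3600) + (1000 − 538.8) + (251.902 − 66).
That is 300 + 66 + 431 + 461.2 + 185.902, which totals 1444.102 million years.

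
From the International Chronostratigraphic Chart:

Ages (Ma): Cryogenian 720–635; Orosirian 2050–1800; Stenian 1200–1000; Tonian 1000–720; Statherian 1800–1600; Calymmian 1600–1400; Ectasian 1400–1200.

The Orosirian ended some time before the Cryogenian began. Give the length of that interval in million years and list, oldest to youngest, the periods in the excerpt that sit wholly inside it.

End of Orosirian = 1800 Ma; start of Cryogenian = 720 Ma.
Gap = 1800 − 720 = 1080 Myr.
Periods wholly inside 1800–720 Ma: Statherian (1800–1600), Calymmian (1600–1400), Ectasian (1400–1200), Stenian (1200–1000), Tonian (1000–720).

1080 million years; Statherian, Calymmian, Ectasian, Stenian, Tonian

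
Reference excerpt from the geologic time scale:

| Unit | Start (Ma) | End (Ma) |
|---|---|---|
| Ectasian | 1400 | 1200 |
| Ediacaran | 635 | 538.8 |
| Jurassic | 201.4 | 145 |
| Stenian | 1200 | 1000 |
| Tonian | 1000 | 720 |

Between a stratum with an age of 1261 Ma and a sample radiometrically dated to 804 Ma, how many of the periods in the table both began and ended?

1

1261 Ma sits inside the Ectasian (1400–1200) and 804 Ma inside the Tonian (1000–720); neither of those is wholly between the two dates.
The listed periods lying completely between them are Stenian — 1 in all.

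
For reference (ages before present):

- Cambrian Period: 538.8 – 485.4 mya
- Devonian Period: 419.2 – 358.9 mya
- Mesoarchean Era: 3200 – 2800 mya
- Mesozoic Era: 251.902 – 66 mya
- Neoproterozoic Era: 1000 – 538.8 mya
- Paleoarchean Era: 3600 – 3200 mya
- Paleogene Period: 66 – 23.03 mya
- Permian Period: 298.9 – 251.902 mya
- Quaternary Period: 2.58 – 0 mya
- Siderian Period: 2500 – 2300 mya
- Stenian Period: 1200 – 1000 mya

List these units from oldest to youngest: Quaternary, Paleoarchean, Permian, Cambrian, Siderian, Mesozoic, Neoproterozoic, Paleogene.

Paleoarchean, Siderian, Neoproterozoic, Cambrian, Permian, Mesozoic, Paleogene, Quaternary

Read off each span (Ma): Quaternary 2.58–0; Paleoarchean 3600–3200; Permian 298.9–251.902; Cambrian 538.8–485.4; Siderian 2500–2300; Mesozoic 251.902–66; Neoproterozoic 1000–538.8; Paleogene 66–23.03.
Larger Ma is older, so oldest→youngest is Paleoarchean, Siderian, Neoproterozoic, Cambrian, Permian, Mesozoic, Paleogene, Quaternary.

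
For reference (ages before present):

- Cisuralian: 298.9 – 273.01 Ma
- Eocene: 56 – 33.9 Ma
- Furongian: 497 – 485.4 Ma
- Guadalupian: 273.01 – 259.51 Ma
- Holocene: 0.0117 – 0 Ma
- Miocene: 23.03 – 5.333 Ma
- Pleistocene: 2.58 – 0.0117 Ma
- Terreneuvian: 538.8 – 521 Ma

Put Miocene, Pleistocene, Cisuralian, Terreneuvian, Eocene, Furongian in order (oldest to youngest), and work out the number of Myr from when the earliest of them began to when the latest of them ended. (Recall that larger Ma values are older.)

From the excerpt: Miocene 23.03–5.333; Pleistocene 2.58–0.0117; Cisuralian 298.9–273.01; Terreneuvian 538.8–521; Eocene 56–33.9; Furongian 497–485.4 (Ma).
Larger Ma is earlier, so the oldest is Terreneuvian and the youngest is Pleistocene; oldest to youngest: Terreneuvian, Furongian, Cisuralian, Eocene, Miocene, Pleistocene.
Oldest start 538.8 minus youngest end 0.0117 gives 538.7883 Myr overall.

Terreneuvian → Furongian → Cisuralian → Eocene → Miocene → Pleistocene; total span 538.7883 Myr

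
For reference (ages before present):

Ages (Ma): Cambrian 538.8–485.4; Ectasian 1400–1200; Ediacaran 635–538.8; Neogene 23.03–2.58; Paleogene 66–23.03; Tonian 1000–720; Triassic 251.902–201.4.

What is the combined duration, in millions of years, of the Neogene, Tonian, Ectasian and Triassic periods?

550.952 million years

Duration is start − end for each: (23.03 − 2.58) + (1000 − 720) + (1400 − 1200) + (251.902 − 201.4).
That is 20.45 + 280 + 200 + 50.502, which totals 550.952 million years.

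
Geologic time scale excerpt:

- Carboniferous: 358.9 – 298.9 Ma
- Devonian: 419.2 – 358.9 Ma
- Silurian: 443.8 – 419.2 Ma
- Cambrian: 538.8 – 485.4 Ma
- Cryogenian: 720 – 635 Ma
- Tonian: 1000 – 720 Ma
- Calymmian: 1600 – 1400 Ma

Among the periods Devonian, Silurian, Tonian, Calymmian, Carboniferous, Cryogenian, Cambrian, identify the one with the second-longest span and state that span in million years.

Durations: Devonian 60.3; Silurian 24.6; Tonian 280; Calymmian 200; Carboniferous 60; Cryogenian 85; Cambrian 53.4 Myr.
Sorted longest-first: Tonian (280), Calymmian (200), Cryogenian (85), Devonian (60.3), Carboniferous (60), Cambrian (53.4), Silurian (24.6).
The second longest is Calymmian at 200 Myr.

Calymmian, 200 million years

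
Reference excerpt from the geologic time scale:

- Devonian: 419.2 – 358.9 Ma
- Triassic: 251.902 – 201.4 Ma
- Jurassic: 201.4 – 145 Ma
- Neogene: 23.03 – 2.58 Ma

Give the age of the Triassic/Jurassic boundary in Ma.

201.4 Ma

The Triassic ends and the Jurassic begins at 201.4 Ma.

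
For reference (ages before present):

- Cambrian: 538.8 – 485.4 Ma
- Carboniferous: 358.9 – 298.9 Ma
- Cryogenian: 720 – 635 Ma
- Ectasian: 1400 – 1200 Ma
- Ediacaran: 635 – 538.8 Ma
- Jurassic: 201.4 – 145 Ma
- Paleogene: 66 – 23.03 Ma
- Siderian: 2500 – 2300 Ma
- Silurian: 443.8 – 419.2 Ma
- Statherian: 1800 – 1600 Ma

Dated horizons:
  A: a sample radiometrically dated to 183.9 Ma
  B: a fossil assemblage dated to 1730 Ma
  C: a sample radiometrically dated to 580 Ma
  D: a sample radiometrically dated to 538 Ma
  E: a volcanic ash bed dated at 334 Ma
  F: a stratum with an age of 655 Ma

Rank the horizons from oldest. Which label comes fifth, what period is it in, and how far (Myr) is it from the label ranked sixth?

E, in the Carboniferous; 150.1 million years to A

Larger Ma means older, so oldest first: B 1730 > F 655 > C 580 > D 538 > E 334 > A 183.9.
Counting 5 along gives E (334 Ma); the excerpt puts that inside the Carboniferous, 358.9–298.9 Ma.
Next in line is A (183.9 Ma), and 334 − 183.9 = 150.1 Myr.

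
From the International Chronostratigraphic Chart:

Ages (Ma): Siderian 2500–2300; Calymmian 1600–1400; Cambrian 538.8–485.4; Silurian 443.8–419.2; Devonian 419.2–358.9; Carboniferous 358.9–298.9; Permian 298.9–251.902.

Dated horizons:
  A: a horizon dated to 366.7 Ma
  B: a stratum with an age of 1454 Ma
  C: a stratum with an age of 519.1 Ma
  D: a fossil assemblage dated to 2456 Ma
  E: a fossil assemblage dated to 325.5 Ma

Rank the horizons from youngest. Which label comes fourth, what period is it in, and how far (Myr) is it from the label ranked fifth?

Sorted youngest-first by Ma: E (325.5), A (366.7), C (519.1), B (1454), D (2456).
The fourth youngest is B at 1454 Ma, which lies in 1600–1400 Ma: the Calymmian.
The fifth youngest is D at 2456 Ma; separation = |1454 − 2456| = 1002 Myr.

B, in the Calymmian; 1002 million years to D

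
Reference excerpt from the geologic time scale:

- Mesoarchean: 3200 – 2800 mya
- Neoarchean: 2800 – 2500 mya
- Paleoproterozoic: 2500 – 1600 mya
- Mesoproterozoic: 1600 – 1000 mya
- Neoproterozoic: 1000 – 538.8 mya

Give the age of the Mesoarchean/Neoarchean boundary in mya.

2800 mya

The Mesoarchean ends and the Neoarchean begins at 2800 mya.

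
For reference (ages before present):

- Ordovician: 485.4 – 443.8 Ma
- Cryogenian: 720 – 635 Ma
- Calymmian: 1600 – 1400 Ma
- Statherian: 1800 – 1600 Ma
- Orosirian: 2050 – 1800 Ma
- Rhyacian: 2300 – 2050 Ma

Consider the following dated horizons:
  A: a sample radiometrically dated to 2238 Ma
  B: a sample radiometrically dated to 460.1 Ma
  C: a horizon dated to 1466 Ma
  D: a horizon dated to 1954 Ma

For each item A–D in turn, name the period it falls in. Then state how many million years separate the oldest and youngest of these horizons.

A: 2238 Ma lies in 2300–2050 Ma, so Rhyacian.
B: 460.1 Ma lies in 485.4–443.8 Ma, so Ordovician.
C: 1466 Ma lies in 1600–1400 Ma, so Calymmian.
D: 1954 Ma lies in 2050–1800 Ma, so Orosirian.
Oldest = 2238 Ma, youngest = 460.1 Ma → span 1777.9 Myr.

A — Rhyacian; B — Ordovician; C — Calymmian; D — Orosirian; span 1777.9 million years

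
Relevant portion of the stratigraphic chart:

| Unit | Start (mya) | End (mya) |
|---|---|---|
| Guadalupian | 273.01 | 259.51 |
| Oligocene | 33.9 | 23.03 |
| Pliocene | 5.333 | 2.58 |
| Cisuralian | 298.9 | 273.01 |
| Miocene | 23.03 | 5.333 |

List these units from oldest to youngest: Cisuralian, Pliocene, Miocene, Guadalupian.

Sorting by start age (descending Ma, since larger Ma = older): Cisuralian start 298.9, Guadalupian start 273.01, Miocene start 23.03, Pliocene start 5.333.

Cisuralian, then Guadalupian, then Miocene, then Pliocene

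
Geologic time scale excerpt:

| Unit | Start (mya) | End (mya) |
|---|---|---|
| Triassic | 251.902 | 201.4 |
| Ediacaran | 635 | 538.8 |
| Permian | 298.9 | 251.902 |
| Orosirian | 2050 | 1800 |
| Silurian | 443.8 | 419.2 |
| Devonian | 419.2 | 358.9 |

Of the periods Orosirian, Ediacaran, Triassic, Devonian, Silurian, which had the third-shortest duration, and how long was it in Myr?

Durations: Orosirian 250; Ediacaran 96.2; Triassic 50.502; Devonian 60.3; Silurian 24.6 Myr.
Sorted shortest-first: Silurian (24.6), Triassic (50.502), Devonian (60.3), Ediacaran (96.2), Orosirian (250).
The third shortest is Devonian at 60.3 Myr.

Devonian, 60.3 million years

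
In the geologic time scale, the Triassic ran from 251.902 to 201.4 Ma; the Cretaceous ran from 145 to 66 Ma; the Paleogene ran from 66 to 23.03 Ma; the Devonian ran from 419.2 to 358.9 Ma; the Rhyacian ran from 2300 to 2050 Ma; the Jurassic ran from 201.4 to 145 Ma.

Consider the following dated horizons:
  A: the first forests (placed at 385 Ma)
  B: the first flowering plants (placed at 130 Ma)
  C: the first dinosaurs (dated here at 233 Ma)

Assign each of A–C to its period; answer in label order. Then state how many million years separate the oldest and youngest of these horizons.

A: 385 Ma lies in 419.2–358.9 Ma, so Devonian.
B: 130 Ma lies in 145–66 Ma, so Cretaceous.
C: 233 Ma lies in 251.902–201.4 Ma, so Triassic.
Oldest = 385 Ma, youngest = 130 Ma → span 255 Myr.

A — Devonian; B — Cretaceous; C — Triassic; span 255 million years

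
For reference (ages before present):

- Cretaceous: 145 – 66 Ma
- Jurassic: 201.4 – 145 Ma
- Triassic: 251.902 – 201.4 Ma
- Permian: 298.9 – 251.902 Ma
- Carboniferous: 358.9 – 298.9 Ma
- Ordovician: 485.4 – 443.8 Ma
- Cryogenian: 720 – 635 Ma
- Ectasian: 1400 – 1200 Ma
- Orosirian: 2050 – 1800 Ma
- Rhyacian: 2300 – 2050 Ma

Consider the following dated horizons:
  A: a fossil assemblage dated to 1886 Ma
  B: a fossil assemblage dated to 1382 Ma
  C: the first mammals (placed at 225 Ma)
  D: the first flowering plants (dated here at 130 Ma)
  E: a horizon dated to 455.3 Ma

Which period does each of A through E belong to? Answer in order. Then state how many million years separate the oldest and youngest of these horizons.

A: 1886 Ma lies in 2050–1800 Ma, so Orosirian.
B: 1382 Ma lies in 1400–1200 Ma, so Ectasian.
C: 225 Ma lies in 251.902–201.4 Ma, so Triassic.
D: 130 Ma lies in 145–66 Ma, so Cretaceous.
E: 455.3 Ma lies in 485.4–443.8 Ma, so Ordovician.
Oldest = 1886 Ma, youngest = 130 Ma → span 1756 Myr.

A — Orosirian; B — Ectasian; C — Triassic; D — Cretaceous; E — Ordovician; span 1756 million years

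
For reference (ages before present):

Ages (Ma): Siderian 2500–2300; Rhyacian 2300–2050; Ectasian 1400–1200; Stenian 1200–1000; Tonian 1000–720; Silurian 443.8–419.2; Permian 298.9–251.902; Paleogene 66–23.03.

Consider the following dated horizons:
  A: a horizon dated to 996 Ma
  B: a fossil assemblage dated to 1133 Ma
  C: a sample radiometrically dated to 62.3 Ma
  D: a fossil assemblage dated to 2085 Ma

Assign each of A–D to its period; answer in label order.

A — Tonian; B — Stenian; C — Paleogene; D — Rhyacian

A: 996 Ma lies in 1000–720 Ma, so Tonian.
B: 1133 Ma lies in 1200–1000 Ma, so Stenian.
C: 62.3 Ma lies in 66–23.03 Ma, so Paleogene.
D: 2085 Ma lies in 2300–2050 Ma, so Rhyacian.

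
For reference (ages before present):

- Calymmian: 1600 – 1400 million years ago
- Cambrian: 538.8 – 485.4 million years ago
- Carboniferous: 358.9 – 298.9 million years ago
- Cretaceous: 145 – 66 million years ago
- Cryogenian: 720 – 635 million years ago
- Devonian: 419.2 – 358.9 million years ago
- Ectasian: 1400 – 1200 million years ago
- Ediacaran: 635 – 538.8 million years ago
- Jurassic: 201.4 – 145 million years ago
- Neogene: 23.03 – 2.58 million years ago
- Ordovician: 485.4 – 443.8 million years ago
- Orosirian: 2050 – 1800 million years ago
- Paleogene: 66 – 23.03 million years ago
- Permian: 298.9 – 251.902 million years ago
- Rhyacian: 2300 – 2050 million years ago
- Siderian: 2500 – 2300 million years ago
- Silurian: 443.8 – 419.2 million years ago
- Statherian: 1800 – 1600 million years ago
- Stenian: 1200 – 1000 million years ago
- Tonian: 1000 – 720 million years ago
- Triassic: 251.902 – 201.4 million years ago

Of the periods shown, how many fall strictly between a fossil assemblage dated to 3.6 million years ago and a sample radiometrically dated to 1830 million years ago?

17

The older date is 1830 Ma and the younger is 3.6 Ma.
Periods with start < 1830 and end > 3.6 Ma: Statherian (1800–1600), Calymmian (1600–1400), Ectasian (1400–1200), Stenian (1200–1000), Tonian (1000–720), Cryogenian (720–635), Ediacaran (635–538.8), Cambrian (538.8–485.4), Ordovician (485.4–443.8), Silurian (443.8–419.2), Devonian (419.2–358.9), Carboniferous (358.9–298.9), Permian (298.9–251.902), Triassic (251.902–201.4), Jurassic (201.4–145), Cretaceous (145–66), Paleogene (66–23.03).
That is 17 complete periods.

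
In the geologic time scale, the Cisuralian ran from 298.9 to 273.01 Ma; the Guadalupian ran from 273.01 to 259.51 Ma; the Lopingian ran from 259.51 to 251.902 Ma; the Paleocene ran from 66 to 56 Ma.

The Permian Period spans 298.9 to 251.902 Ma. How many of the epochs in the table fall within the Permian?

Epochs inside 298.9–251.902 Ma: Cisuralian, Guadalupian, Lopingian — 3 in total.

3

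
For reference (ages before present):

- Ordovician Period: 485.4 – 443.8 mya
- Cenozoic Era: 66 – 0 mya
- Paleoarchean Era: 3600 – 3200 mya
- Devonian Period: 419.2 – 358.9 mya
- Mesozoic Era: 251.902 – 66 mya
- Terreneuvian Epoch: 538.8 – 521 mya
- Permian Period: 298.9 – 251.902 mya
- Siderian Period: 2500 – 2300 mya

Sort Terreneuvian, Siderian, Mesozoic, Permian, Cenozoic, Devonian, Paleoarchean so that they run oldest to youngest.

Sorting by start age (descending Ma, since larger Ma = older): Paleoarchean began 3600, Siderian began 2500, Terreneuvian began 538.8, Devonian began 419.2, Permian began 298.9, Mesozoic began 251.902, Cenozoic began 66.

Paleoarchean, Siderian, Terreneuvian, Devonian, Permian, Mesozoic, Cenozoic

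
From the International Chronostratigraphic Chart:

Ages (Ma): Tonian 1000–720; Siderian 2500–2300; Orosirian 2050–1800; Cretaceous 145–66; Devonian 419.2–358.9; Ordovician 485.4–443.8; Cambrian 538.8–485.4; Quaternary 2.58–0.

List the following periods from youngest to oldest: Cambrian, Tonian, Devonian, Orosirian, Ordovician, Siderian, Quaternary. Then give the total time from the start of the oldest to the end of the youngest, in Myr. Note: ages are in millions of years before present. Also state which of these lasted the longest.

Quaternary → Devonian → Ordovician → Cambrian → Tonian → Orosirian → Siderian; total span 2500 Myr; longest is Tonian

Start ages (Ma): Siderian 2500, Orosirian 2050, Tonian 1000, Cambrian 538.8, Ordovician 485.4, Devonian 419.2, Quaternary 2.58.
Ordered youngest to oldest: Quaternary, Devonian, Ordovician, Cambrian, Tonian, Orosirian, Siderian.
Span = 2500 − 0 = 2500 Myr.
Durations: Cambrian 53.4, Orosirian 250, Tonian 280, Siderian 200, Devonian 60.3, Ordovician 41.6, Quaternary 2.58 → longest is Tonian (280 Myr).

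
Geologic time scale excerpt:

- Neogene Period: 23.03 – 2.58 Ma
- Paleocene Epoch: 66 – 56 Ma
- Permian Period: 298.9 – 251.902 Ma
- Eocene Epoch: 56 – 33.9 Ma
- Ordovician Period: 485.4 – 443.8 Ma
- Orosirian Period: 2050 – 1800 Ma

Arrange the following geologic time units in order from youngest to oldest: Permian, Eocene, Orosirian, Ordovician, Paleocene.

The oldest of these is Orosirian (starts 2050 Ma) and the youngest is Eocene (ends 33.9 Ma).
In between, by decreasing start age: Ordovician (485.4), Permian (298.9), Paleocene (66).
Listing youngest first means reversing that sequence.

Eocene → Paleocene → Permian → Ordovician → Orosirian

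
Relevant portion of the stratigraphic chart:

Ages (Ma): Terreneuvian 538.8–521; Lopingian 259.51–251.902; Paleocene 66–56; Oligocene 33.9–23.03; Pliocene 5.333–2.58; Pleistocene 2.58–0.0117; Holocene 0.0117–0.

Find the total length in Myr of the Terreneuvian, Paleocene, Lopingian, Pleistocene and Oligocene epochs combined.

48.8463 million years

Duration is start − end for each: (538.8 − 521) + (66 − 56) + (259.51 − 251.902) + (2.58 − 0.0117) + (33.9 − 23.03).
That is 17.8 + 10 + 7.608 + 2.5683 + 10.87, which totals 48.8463 million years.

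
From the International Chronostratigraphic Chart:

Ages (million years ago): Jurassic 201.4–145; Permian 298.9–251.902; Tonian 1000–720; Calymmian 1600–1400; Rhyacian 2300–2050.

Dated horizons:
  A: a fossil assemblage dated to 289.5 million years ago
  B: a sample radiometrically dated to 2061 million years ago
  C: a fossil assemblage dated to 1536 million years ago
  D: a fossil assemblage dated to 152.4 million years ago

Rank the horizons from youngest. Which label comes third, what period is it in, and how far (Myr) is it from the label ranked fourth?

Smaller Ma means younger, so youngest first: D 152.4 < A 289.5 < C 1536 < B 2061.
Counting 3 along gives C (1536 Ma); the excerpt puts that inside the Calymmian, 1600–1400 Ma.
Next in line is B (2061 Ma), and 2061 − 1536 = 525 Myr.

C, in the Calymmian; 525 million years to B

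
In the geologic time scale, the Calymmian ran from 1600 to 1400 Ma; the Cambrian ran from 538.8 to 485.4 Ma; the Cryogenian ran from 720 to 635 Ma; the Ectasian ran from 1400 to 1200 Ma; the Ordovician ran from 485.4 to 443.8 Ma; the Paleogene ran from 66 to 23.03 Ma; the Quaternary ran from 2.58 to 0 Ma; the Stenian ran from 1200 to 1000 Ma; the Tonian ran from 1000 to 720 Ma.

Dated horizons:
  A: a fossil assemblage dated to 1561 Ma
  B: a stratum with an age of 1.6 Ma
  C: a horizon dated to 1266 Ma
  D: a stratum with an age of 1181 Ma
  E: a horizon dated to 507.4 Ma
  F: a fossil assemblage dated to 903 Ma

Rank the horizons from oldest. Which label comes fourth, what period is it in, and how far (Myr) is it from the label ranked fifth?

F, in the Tonian; 395.6 million years to E

Sorted oldest-first by Ma: A (1561), C (1266), D (1181), F (903), E (507.4), B (1.6).
The fourth oldest is F at 903 Ma, which lies in 1000–720 Ma: the Tonian.
The fifth oldest is E at 507.4 Ma; separation = |903 − 507.4| = 395.6 Myr.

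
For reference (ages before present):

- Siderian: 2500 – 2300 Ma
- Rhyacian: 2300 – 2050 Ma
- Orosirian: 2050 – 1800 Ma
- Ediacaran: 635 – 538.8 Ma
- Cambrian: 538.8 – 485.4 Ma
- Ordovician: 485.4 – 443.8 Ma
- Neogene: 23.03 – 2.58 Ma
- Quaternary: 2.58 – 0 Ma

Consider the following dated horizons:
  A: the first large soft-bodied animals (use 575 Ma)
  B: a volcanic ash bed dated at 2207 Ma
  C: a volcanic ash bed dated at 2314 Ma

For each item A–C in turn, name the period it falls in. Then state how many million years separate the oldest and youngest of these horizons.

A — Ediacaran; B — Rhyacian; C — Siderian; span 1739 million years

A: 575 Ma lies in 635–538.8 Ma, so Ediacaran.
B: 2207 Ma lies in 2300–2050 Ma, so Rhyacian.
C: 2314 Ma lies in 2500–2300 Ma, so Siderian.
Oldest = 2314 Ma, youngest = 575 Ma → span 1739 Myr.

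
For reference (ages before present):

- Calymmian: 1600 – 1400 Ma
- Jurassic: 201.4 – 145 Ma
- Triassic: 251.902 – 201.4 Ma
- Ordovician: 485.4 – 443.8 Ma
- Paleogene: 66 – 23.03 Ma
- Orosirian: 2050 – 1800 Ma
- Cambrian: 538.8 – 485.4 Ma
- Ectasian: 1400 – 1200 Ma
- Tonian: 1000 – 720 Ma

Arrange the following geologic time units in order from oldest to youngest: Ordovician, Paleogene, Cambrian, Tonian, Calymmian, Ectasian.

Calymmian, Ectasian, Tonian, Cambrian, Ordovician, Paleogene

Sorting by start age (descending Ma, since larger Ma = older): Calymmian start 1600, Ectasian start 1400, Tonian start 1000, Cambrian start 538.8, Ordovician start 485.4, Paleogene start 66.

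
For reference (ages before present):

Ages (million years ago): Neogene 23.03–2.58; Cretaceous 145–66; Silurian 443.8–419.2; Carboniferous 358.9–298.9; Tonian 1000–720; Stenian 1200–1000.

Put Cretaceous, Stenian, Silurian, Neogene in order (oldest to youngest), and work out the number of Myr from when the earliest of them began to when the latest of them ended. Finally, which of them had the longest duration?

Start ages (Ma): Stenian 1200, Silurian 443.8, Cretaceous 145, Neogene 23.03.
Ordered oldest to youngest: Stenian, Silurian, Cretaceous, Neogene.
Span = 1200 − 2.58 = 1197.42 Myr.
Durations: Silurian 24.6, Cretaceous 79, Stenian 200, Neogene 20.45 → longest is Stenian (200 Myr).

Stenian → Silurian → Cretaceous → Neogene; total span 1197.42 Myr; longest is Stenian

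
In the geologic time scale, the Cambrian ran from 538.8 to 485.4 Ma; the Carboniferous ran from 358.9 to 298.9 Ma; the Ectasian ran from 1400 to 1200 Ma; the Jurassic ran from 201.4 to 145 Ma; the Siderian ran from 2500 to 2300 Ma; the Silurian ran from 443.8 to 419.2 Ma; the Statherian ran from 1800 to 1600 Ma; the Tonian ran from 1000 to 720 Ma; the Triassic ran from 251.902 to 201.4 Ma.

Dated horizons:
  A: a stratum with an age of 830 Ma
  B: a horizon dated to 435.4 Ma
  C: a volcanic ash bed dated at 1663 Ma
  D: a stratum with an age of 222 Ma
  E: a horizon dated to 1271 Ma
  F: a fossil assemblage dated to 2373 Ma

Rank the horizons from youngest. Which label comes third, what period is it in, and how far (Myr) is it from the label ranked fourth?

A, in the Tonian; 441 million years to E

Sorted youngest-first by Ma: D (222), B (435.4), A (830), E (1271), C (1663), F (2373).
The third youngest is A at 830 Ma, which lies in 1000–720 Ma: the Tonian.
The fourth youngest is E at 1271 Ma; separation = |830 − 1271| = 441 Myr.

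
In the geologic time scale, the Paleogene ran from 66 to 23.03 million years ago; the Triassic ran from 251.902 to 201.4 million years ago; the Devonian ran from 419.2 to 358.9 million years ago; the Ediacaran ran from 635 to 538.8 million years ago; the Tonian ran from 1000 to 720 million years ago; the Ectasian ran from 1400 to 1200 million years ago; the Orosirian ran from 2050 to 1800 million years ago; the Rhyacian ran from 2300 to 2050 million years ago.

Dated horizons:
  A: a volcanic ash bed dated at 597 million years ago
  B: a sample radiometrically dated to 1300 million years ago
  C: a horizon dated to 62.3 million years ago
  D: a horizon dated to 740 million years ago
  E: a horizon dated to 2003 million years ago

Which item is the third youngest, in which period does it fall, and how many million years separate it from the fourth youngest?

D, in the Tonian; 560 million years to B

Smaller Ma means younger, so youngest first: C 62.3 < A 597 < D 740 < B 1300 < E 2003.
Counting 3 along gives D (740 Ma); the excerpt puts that inside the Tonian, 1000–720 Ma.
Next in line is B (1300 Ma), and 1300 − 740 = 560 Myr.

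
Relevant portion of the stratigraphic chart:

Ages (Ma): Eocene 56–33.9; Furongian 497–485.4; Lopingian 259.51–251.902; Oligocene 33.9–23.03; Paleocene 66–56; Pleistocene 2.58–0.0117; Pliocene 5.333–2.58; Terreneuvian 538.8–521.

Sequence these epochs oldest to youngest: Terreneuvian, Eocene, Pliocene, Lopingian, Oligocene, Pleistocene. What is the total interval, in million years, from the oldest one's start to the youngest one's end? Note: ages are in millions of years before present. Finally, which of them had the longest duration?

From the excerpt: Terreneuvian 538.8–521; Eocene 56–33.9; Pliocene 5.333–2.58; Lopingian 259.51–251.902; Oligocene 33.9–23.03; Pleistocene 2.58–0.0117 (Ma).
Larger Ma is earlier, so the oldest is Terreneuvian and the youngest is Pleistocene; oldest to youngest: Terreneuvian, Lopingian, Eocene, Oligocene, Pliocene, Pleistocene.
Oldest start 538.8 minus youngest end 0.0117 gives 538.7883 Myr overall.
Individual lengths (start − end): Pliocene 2.753; Oligocene 10.87; Terreneuvian 17.8; Lopingian 7.608; Pleistocene 2.5683; Eocene 22.1. The largest is Eocene at 22.1 Myr.

Terreneuvian, Lopingian, Eocene, Oligocene, Pliocene, Pleistocene; total span 538.7883 Myr; longest is Eocene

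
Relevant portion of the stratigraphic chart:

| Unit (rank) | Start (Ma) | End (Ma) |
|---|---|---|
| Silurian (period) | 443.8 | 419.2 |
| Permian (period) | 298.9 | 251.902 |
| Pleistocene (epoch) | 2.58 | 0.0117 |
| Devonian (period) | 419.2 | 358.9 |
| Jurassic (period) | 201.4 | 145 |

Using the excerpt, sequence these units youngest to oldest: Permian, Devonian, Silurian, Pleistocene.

Read off each span (Ma): Permian 298.9–251.902; Devonian 419.2–358.9; Silurian 443.8–419.2; Pleistocene 2.58–0.0117.
Larger Ma is older, so oldest→youngest is Silurian, Devonian, Permian, Pleistocene; reverse it for youngest→oldest.

Pleistocene, Permian, Devonian, Silurian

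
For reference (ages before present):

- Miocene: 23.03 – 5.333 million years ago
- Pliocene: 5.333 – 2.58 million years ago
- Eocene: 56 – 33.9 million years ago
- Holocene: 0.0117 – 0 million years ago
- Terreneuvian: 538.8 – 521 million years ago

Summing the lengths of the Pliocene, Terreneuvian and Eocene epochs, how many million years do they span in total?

42.653 million years

Each duration: Pliocene = 2.753; Terreneuvian = 17.8; Eocene = 22.1.
Sum: 2.753 + 17.8 + 22.1 = 42.653 Myr.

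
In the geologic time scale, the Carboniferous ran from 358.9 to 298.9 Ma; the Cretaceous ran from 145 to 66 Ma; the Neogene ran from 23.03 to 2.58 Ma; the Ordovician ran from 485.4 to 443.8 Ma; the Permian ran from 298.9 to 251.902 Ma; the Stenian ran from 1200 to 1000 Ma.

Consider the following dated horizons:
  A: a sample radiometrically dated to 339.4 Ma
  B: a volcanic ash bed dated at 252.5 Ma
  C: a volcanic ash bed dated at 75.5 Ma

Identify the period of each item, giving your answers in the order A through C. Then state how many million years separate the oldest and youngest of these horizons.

A: 339.4 Ma lies in 358.9–298.9 Ma, so Carboniferous.
B: 252.5 Ma lies in 298.9–251.902 Ma, so Permian.
C: 75.5 Ma lies in 145–66 Ma, so Cretaceous.
Oldest = 339.4 Ma, youngest = 75.5 Ma → span 263.9 Myr.

A — Carboniferous; B — Permian; C — Cretaceous; span 263.9 million years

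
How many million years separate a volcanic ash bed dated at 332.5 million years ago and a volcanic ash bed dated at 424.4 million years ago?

91.9 million years

424.4 − 332.5 = 91.9 million years.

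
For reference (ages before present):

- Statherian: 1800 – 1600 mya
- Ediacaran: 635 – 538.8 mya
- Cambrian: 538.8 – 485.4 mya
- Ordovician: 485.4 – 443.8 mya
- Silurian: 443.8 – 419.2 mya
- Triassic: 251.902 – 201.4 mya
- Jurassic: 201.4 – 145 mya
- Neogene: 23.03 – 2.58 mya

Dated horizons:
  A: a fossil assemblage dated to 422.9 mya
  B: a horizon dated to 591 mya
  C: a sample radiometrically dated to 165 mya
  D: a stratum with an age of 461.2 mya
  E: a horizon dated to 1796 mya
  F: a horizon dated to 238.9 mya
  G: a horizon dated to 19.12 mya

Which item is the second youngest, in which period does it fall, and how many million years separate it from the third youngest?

Smaller Ma means younger, so youngest first: G 19.12 < C 165 < F 238.9 < A 422.9 < D 461.2 < B 591 < E 1796.
Counting 2 along gives C (165 Ma); the excerpt puts that inside the Jurassic, 201.4–145 Ma.
Next in line is F (238.9 Ma), and 238.9 − 165 = 73.9 Myr.

C, in the Jurassic; 73.9 million years to F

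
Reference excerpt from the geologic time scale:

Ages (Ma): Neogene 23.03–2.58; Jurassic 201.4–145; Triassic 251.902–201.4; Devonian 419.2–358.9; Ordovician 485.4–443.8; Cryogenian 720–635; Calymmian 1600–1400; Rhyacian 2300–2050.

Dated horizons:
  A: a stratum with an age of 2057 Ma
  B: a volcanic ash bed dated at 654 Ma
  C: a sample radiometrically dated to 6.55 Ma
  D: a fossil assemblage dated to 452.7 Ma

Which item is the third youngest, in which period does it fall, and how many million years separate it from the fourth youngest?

Smaller Ma means younger, so youngest first: C 6.55 < D 452.7 < B 654 < A 2057.
Counting 3 along gives B (654 Ma); the excerpt puts that inside the Cryogenian, 720–635 Ma.
Next in line is A (2057 Ma), and 2057 − 654 = 1403 Myr.

B, in the Cryogenian; 1403 million years to A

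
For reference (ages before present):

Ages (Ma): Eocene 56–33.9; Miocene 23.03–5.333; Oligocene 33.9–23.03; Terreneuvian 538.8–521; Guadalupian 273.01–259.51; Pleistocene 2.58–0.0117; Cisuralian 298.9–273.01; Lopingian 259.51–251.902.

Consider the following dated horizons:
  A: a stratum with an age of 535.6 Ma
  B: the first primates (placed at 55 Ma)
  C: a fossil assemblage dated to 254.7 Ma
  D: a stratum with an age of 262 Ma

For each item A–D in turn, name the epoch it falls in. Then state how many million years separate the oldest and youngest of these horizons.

A — Terreneuvian; B — Eocene; C — Lopingian; D — Guadalupian; span 480.6 million years

A: 535.6 Ma lies in 538.8–521 Ma, so Terreneuvian.
B: 55 Ma lies in 56–33.9 Ma, so Eocene.
C: 254.7 Ma lies in 259.51–251.902 Ma, so Lopingian.
D: 262 Ma lies in 273.01–259.51 Ma, so Guadalupian.
Oldest = 535.6 Ma, youngest = 55 Ma → span 480.6 Myr.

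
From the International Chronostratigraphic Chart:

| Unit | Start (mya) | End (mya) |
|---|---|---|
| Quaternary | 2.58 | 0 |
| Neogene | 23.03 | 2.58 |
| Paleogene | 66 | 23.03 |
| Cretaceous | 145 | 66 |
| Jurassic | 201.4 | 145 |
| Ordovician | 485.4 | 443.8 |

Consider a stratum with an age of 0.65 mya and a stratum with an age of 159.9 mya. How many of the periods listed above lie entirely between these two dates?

The older date is 159.9 Ma and the younger is 0.65 Ma.
Periods with start < 159.9 and end > 0.65 Ma: Cretaceous (145–66), Paleogene (66–23.03), Neogene (23.03–2.58).
That is 3 complete periods.

3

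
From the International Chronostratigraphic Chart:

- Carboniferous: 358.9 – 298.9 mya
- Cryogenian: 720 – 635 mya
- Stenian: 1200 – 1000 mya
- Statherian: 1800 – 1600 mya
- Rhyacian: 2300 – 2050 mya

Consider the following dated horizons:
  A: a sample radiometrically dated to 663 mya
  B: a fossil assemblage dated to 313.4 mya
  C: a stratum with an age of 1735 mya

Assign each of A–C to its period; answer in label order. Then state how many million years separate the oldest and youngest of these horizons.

A: 663 Ma lies in 720–635 Ma, so Cryogenian.
B: 313.4 Ma lies in 358.9–298.9 Ma, so Carboniferous.
C: 1735 Ma lies in 1800–1600 Ma, so Statherian.
Oldest = 1735 Ma, youngest = 313.4 Ma → span 1421.6 Myr.

A — Cryogenian; B — Carboniferous; C — Statherian; span 1421.6 million years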